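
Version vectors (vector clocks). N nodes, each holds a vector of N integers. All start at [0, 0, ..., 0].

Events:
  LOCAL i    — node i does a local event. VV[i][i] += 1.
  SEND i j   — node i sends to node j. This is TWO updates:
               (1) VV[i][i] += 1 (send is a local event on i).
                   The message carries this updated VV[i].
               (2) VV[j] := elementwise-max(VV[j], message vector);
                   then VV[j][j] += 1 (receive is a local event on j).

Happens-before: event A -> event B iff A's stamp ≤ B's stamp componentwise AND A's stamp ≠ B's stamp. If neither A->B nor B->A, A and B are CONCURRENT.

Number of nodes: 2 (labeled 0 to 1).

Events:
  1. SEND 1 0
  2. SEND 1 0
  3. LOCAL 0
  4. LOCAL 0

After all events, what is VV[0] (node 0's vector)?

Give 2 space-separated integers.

Initial: VV[0]=[0, 0]
Initial: VV[1]=[0, 0]
Event 1: SEND 1->0: VV[1][1]++ -> VV[1]=[0, 1], msg_vec=[0, 1]; VV[0]=max(VV[0],msg_vec) then VV[0][0]++ -> VV[0]=[1, 1]
Event 2: SEND 1->0: VV[1][1]++ -> VV[1]=[0, 2], msg_vec=[0, 2]; VV[0]=max(VV[0],msg_vec) then VV[0][0]++ -> VV[0]=[2, 2]
Event 3: LOCAL 0: VV[0][0]++ -> VV[0]=[3, 2]
Event 4: LOCAL 0: VV[0][0]++ -> VV[0]=[4, 2]
Final vectors: VV[0]=[4, 2]; VV[1]=[0, 2]

Answer: 4 2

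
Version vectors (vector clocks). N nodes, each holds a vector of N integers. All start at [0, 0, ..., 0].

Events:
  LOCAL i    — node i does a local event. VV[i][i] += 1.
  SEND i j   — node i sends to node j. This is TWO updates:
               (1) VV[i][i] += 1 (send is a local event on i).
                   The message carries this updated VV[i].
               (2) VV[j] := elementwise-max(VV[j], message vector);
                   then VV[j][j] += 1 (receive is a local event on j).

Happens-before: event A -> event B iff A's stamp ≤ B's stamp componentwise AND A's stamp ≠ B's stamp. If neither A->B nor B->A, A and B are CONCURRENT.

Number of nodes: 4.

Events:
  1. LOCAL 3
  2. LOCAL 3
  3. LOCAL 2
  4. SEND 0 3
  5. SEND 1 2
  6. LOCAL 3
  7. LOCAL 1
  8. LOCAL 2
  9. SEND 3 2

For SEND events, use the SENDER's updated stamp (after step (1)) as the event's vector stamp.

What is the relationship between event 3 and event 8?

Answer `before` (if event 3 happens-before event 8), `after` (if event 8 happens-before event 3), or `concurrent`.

Initial: VV[0]=[0, 0, 0, 0]
Initial: VV[1]=[0, 0, 0, 0]
Initial: VV[2]=[0, 0, 0, 0]
Initial: VV[3]=[0, 0, 0, 0]
Event 1: LOCAL 3: VV[3][3]++ -> VV[3]=[0, 0, 0, 1]
Event 2: LOCAL 3: VV[3][3]++ -> VV[3]=[0, 0, 0, 2]
Event 3: LOCAL 2: VV[2][2]++ -> VV[2]=[0, 0, 1, 0]
Event 4: SEND 0->3: VV[0][0]++ -> VV[0]=[1, 0, 0, 0], msg_vec=[1, 0, 0, 0]; VV[3]=max(VV[3],msg_vec) then VV[3][3]++ -> VV[3]=[1, 0, 0, 3]
Event 5: SEND 1->2: VV[1][1]++ -> VV[1]=[0, 1, 0, 0], msg_vec=[0, 1, 0, 0]; VV[2]=max(VV[2],msg_vec) then VV[2][2]++ -> VV[2]=[0, 1, 2, 0]
Event 6: LOCAL 3: VV[3][3]++ -> VV[3]=[1, 0, 0, 4]
Event 7: LOCAL 1: VV[1][1]++ -> VV[1]=[0, 2, 0, 0]
Event 8: LOCAL 2: VV[2][2]++ -> VV[2]=[0, 1, 3, 0]
Event 9: SEND 3->2: VV[3][3]++ -> VV[3]=[1, 0, 0, 5], msg_vec=[1, 0, 0, 5]; VV[2]=max(VV[2],msg_vec) then VV[2][2]++ -> VV[2]=[1, 1, 4, 5]
Event 3 stamp: [0, 0, 1, 0]
Event 8 stamp: [0, 1, 3, 0]
[0, 0, 1, 0] <= [0, 1, 3, 0]? True
[0, 1, 3, 0] <= [0, 0, 1, 0]? False
Relation: before

Answer: before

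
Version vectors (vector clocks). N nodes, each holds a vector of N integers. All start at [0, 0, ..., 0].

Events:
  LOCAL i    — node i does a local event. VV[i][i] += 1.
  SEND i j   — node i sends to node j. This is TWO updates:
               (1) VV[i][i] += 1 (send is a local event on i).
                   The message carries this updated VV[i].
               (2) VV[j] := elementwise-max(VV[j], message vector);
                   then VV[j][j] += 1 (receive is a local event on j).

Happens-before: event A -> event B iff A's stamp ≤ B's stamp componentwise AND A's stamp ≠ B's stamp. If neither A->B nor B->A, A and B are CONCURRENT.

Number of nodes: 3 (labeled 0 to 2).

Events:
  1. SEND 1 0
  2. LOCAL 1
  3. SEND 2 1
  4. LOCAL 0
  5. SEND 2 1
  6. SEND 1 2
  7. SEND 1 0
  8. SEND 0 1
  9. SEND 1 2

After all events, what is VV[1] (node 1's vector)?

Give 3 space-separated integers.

Initial: VV[0]=[0, 0, 0]
Initial: VV[1]=[0, 0, 0]
Initial: VV[2]=[0, 0, 0]
Event 1: SEND 1->0: VV[1][1]++ -> VV[1]=[0, 1, 0], msg_vec=[0, 1, 0]; VV[0]=max(VV[0],msg_vec) then VV[0][0]++ -> VV[0]=[1, 1, 0]
Event 2: LOCAL 1: VV[1][1]++ -> VV[1]=[0, 2, 0]
Event 3: SEND 2->1: VV[2][2]++ -> VV[2]=[0, 0, 1], msg_vec=[0, 0, 1]; VV[1]=max(VV[1],msg_vec) then VV[1][1]++ -> VV[1]=[0, 3, 1]
Event 4: LOCAL 0: VV[0][0]++ -> VV[0]=[2, 1, 0]
Event 5: SEND 2->1: VV[2][2]++ -> VV[2]=[0, 0, 2], msg_vec=[0, 0, 2]; VV[1]=max(VV[1],msg_vec) then VV[1][1]++ -> VV[1]=[0, 4, 2]
Event 6: SEND 1->2: VV[1][1]++ -> VV[1]=[0, 5, 2], msg_vec=[0, 5, 2]; VV[2]=max(VV[2],msg_vec) then VV[2][2]++ -> VV[2]=[0, 5, 3]
Event 7: SEND 1->0: VV[1][1]++ -> VV[1]=[0, 6, 2], msg_vec=[0, 6, 2]; VV[0]=max(VV[0],msg_vec) then VV[0][0]++ -> VV[0]=[3, 6, 2]
Event 8: SEND 0->1: VV[0][0]++ -> VV[0]=[4, 6, 2], msg_vec=[4, 6, 2]; VV[1]=max(VV[1],msg_vec) then VV[1][1]++ -> VV[1]=[4, 7, 2]
Event 9: SEND 1->2: VV[1][1]++ -> VV[1]=[4, 8, 2], msg_vec=[4, 8, 2]; VV[2]=max(VV[2],msg_vec) then VV[2][2]++ -> VV[2]=[4, 8, 4]
Final vectors: VV[0]=[4, 6, 2]; VV[1]=[4, 8, 2]; VV[2]=[4, 8, 4]

Answer: 4 8 2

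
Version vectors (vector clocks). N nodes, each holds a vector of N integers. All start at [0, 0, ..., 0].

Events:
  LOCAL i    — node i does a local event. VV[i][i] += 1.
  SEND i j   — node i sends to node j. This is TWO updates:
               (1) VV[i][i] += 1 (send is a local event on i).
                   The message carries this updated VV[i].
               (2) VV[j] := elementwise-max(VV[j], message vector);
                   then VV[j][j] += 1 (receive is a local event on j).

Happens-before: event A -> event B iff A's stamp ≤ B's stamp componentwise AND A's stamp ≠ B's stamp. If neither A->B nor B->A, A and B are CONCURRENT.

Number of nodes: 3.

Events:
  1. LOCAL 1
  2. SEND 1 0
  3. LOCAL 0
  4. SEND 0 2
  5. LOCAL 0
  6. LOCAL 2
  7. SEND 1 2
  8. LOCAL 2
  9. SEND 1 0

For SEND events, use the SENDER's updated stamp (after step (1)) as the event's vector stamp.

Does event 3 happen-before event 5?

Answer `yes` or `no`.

Initial: VV[0]=[0, 0, 0]
Initial: VV[1]=[0, 0, 0]
Initial: VV[2]=[0, 0, 0]
Event 1: LOCAL 1: VV[1][1]++ -> VV[1]=[0, 1, 0]
Event 2: SEND 1->0: VV[1][1]++ -> VV[1]=[0, 2, 0], msg_vec=[0, 2, 0]; VV[0]=max(VV[0],msg_vec) then VV[0][0]++ -> VV[0]=[1, 2, 0]
Event 3: LOCAL 0: VV[0][0]++ -> VV[0]=[2, 2, 0]
Event 4: SEND 0->2: VV[0][0]++ -> VV[0]=[3, 2, 0], msg_vec=[3, 2, 0]; VV[2]=max(VV[2],msg_vec) then VV[2][2]++ -> VV[2]=[3, 2, 1]
Event 5: LOCAL 0: VV[0][0]++ -> VV[0]=[4, 2, 0]
Event 6: LOCAL 2: VV[2][2]++ -> VV[2]=[3, 2, 2]
Event 7: SEND 1->2: VV[1][1]++ -> VV[1]=[0, 3, 0], msg_vec=[0, 3, 0]; VV[2]=max(VV[2],msg_vec) then VV[2][2]++ -> VV[2]=[3, 3, 3]
Event 8: LOCAL 2: VV[2][2]++ -> VV[2]=[3, 3, 4]
Event 9: SEND 1->0: VV[1][1]++ -> VV[1]=[0, 4, 0], msg_vec=[0, 4, 0]; VV[0]=max(VV[0],msg_vec) then VV[0][0]++ -> VV[0]=[5, 4, 0]
Event 3 stamp: [2, 2, 0]
Event 5 stamp: [4, 2, 0]
[2, 2, 0] <= [4, 2, 0]? True. Equal? False. Happens-before: True

Answer: yes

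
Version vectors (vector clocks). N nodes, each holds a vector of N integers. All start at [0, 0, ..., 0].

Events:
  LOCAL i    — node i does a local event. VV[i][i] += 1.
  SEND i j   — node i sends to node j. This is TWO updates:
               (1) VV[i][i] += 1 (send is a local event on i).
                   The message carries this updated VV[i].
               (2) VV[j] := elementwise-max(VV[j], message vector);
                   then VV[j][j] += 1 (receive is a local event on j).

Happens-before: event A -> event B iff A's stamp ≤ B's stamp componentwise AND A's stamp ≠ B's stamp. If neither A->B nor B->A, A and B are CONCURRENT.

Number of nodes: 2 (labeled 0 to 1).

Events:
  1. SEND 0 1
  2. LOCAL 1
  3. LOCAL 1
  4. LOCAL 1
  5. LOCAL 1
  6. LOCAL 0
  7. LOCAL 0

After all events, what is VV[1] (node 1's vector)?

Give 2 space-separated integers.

Answer: 1 5

Derivation:
Initial: VV[0]=[0, 0]
Initial: VV[1]=[0, 0]
Event 1: SEND 0->1: VV[0][0]++ -> VV[0]=[1, 0], msg_vec=[1, 0]; VV[1]=max(VV[1],msg_vec) then VV[1][1]++ -> VV[1]=[1, 1]
Event 2: LOCAL 1: VV[1][1]++ -> VV[1]=[1, 2]
Event 3: LOCAL 1: VV[1][1]++ -> VV[1]=[1, 3]
Event 4: LOCAL 1: VV[1][1]++ -> VV[1]=[1, 4]
Event 5: LOCAL 1: VV[1][1]++ -> VV[1]=[1, 5]
Event 6: LOCAL 0: VV[0][0]++ -> VV[0]=[2, 0]
Event 7: LOCAL 0: VV[0][0]++ -> VV[0]=[3, 0]
Final vectors: VV[0]=[3, 0]; VV[1]=[1, 5]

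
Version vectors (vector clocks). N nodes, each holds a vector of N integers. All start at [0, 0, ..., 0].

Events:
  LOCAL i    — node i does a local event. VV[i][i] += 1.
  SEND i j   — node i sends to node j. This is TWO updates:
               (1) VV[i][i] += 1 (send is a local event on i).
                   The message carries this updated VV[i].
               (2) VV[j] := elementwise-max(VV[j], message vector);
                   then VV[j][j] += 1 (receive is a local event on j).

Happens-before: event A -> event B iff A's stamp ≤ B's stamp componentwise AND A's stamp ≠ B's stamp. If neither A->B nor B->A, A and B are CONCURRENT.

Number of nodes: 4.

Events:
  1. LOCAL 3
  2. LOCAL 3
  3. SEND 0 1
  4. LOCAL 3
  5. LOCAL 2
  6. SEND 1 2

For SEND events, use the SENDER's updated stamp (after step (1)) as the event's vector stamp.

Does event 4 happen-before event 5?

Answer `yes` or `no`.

Initial: VV[0]=[0, 0, 0, 0]
Initial: VV[1]=[0, 0, 0, 0]
Initial: VV[2]=[0, 0, 0, 0]
Initial: VV[3]=[0, 0, 0, 0]
Event 1: LOCAL 3: VV[3][3]++ -> VV[3]=[0, 0, 0, 1]
Event 2: LOCAL 3: VV[3][3]++ -> VV[3]=[0, 0, 0, 2]
Event 3: SEND 0->1: VV[0][0]++ -> VV[0]=[1, 0, 0, 0], msg_vec=[1, 0, 0, 0]; VV[1]=max(VV[1],msg_vec) then VV[1][1]++ -> VV[1]=[1, 1, 0, 0]
Event 4: LOCAL 3: VV[3][3]++ -> VV[3]=[0, 0, 0, 3]
Event 5: LOCAL 2: VV[2][2]++ -> VV[2]=[0, 0, 1, 0]
Event 6: SEND 1->2: VV[1][1]++ -> VV[1]=[1, 2, 0, 0], msg_vec=[1, 2, 0, 0]; VV[2]=max(VV[2],msg_vec) then VV[2][2]++ -> VV[2]=[1, 2, 2, 0]
Event 4 stamp: [0, 0, 0, 3]
Event 5 stamp: [0, 0, 1, 0]
[0, 0, 0, 3] <= [0, 0, 1, 0]? False. Equal? False. Happens-before: False

Answer: no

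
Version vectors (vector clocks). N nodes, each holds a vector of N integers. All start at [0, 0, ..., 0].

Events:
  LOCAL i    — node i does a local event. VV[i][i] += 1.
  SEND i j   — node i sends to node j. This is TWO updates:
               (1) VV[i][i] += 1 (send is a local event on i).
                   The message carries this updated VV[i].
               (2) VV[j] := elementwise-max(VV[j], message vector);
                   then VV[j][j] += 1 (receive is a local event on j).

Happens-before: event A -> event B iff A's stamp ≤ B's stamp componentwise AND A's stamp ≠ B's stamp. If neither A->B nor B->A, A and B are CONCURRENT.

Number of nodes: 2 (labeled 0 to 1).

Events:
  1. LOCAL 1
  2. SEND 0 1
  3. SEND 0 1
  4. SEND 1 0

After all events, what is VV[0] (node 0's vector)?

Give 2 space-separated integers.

Initial: VV[0]=[0, 0]
Initial: VV[1]=[0, 0]
Event 1: LOCAL 1: VV[1][1]++ -> VV[1]=[0, 1]
Event 2: SEND 0->1: VV[0][0]++ -> VV[0]=[1, 0], msg_vec=[1, 0]; VV[1]=max(VV[1],msg_vec) then VV[1][1]++ -> VV[1]=[1, 2]
Event 3: SEND 0->1: VV[0][0]++ -> VV[0]=[2, 0], msg_vec=[2, 0]; VV[1]=max(VV[1],msg_vec) then VV[1][1]++ -> VV[1]=[2, 3]
Event 4: SEND 1->0: VV[1][1]++ -> VV[1]=[2, 4], msg_vec=[2, 4]; VV[0]=max(VV[0],msg_vec) then VV[0][0]++ -> VV[0]=[3, 4]
Final vectors: VV[0]=[3, 4]; VV[1]=[2, 4]

Answer: 3 4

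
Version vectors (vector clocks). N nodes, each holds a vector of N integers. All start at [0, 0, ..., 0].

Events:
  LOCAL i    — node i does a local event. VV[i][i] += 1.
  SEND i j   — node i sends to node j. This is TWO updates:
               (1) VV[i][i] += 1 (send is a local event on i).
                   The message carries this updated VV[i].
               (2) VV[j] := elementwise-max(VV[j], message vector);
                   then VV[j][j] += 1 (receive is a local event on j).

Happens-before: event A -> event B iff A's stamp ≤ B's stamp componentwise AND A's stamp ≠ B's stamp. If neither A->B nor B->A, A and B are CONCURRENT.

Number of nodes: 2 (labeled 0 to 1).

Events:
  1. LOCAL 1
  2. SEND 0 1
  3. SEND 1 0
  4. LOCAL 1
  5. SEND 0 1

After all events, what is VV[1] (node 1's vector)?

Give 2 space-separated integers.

Answer: 3 5

Derivation:
Initial: VV[0]=[0, 0]
Initial: VV[1]=[0, 0]
Event 1: LOCAL 1: VV[1][1]++ -> VV[1]=[0, 1]
Event 2: SEND 0->1: VV[0][0]++ -> VV[0]=[1, 0], msg_vec=[1, 0]; VV[1]=max(VV[1],msg_vec) then VV[1][1]++ -> VV[1]=[1, 2]
Event 3: SEND 1->0: VV[1][1]++ -> VV[1]=[1, 3], msg_vec=[1, 3]; VV[0]=max(VV[0],msg_vec) then VV[0][0]++ -> VV[0]=[2, 3]
Event 4: LOCAL 1: VV[1][1]++ -> VV[1]=[1, 4]
Event 5: SEND 0->1: VV[0][0]++ -> VV[0]=[3, 3], msg_vec=[3, 3]; VV[1]=max(VV[1],msg_vec) then VV[1][1]++ -> VV[1]=[3, 5]
Final vectors: VV[0]=[3, 3]; VV[1]=[3, 5]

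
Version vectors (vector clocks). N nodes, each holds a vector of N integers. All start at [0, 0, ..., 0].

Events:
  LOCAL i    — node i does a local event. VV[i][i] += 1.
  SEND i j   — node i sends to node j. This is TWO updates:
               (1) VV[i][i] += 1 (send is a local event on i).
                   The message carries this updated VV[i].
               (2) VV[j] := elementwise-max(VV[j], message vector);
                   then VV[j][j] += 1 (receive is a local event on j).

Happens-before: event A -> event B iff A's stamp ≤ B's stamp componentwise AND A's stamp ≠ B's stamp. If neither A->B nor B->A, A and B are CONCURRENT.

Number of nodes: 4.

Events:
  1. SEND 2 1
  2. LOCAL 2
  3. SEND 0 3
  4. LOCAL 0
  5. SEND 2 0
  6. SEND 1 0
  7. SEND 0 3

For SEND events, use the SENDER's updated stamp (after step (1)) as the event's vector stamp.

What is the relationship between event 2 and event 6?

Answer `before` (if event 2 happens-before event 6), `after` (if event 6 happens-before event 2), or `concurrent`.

Answer: concurrent

Derivation:
Initial: VV[0]=[0, 0, 0, 0]
Initial: VV[1]=[0, 0, 0, 0]
Initial: VV[2]=[0, 0, 0, 0]
Initial: VV[3]=[0, 0, 0, 0]
Event 1: SEND 2->1: VV[2][2]++ -> VV[2]=[0, 0, 1, 0], msg_vec=[0, 0, 1, 0]; VV[1]=max(VV[1],msg_vec) then VV[1][1]++ -> VV[1]=[0, 1, 1, 0]
Event 2: LOCAL 2: VV[2][2]++ -> VV[2]=[0, 0, 2, 0]
Event 3: SEND 0->3: VV[0][0]++ -> VV[0]=[1, 0, 0, 0], msg_vec=[1, 0, 0, 0]; VV[3]=max(VV[3],msg_vec) then VV[3][3]++ -> VV[3]=[1, 0, 0, 1]
Event 4: LOCAL 0: VV[0][0]++ -> VV[0]=[2, 0, 0, 0]
Event 5: SEND 2->0: VV[2][2]++ -> VV[2]=[0, 0, 3, 0], msg_vec=[0, 0, 3, 0]; VV[0]=max(VV[0],msg_vec) then VV[0][0]++ -> VV[0]=[3, 0, 3, 0]
Event 6: SEND 1->0: VV[1][1]++ -> VV[1]=[0, 2, 1, 0], msg_vec=[0, 2, 1, 0]; VV[0]=max(VV[0],msg_vec) then VV[0][0]++ -> VV[0]=[4, 2, 3, 0]
Event 7: SEND 0->3: VV[0][0]++ -> VV[0]=[5, 2, 3, 0], msg_vec=[5, 2, 3, 0]; VV[3]=max(VV[3],msg_vec) then VV[3][3]++ -> VV[3]=[5, 2, 3, 2]
Event 2 stamp: [0, 0, 2, 0]
Event 6 stamp: [0, 2, 1, 0]
[0, 0, 2, 0] <= [0, 2, 1, 0]? False
[0, 2, 1, 0] <= [0, 0, 2, 0]? False
Relation: concurrent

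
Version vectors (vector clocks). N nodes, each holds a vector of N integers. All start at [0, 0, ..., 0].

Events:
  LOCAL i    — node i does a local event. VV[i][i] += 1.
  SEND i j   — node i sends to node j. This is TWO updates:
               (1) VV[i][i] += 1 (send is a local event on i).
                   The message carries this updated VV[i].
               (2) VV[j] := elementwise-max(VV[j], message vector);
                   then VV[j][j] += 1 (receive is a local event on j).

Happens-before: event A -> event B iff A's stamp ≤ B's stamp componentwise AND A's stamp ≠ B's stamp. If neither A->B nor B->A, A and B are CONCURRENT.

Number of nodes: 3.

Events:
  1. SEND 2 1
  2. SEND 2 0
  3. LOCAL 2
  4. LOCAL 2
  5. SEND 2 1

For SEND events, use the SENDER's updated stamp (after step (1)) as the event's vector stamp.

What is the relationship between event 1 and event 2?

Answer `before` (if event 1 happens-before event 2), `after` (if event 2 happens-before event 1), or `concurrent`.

Answer: before

Derivation:
Initial: VV[0]=[0, 0, 0]
Initial: VV[1]=[0, 0, 0]
Initial: VV[2]=[0, 0, 0]
Event 1: SEND 2->1: VV[2][2]++ -> VV[2]=[0, 0, 1], msg_vec=[0, 0, 1]; VV[1]=max(VV[1],msg_vec) then VV[1][1]++ -> VV[1]=[0, 1, 1]
Event 2: SEND 2->0: VV[2][2]++ -> VV[2]=[0, 0, 2], msg_vec=[0, 0, 2]; VV[0]=max(VV[0],msg_vec) then VV[0][0]++ -> VV[0]=[1, 0, 2]
Event 3: LOCAL 2: VV[2][2]++ -> VV[2]=[0, 0, 3]
Event 4: LOCAL 2: VV[2][2]++ -> VV[2]=[0, 0, 4]
Event 5: SEND 2->1: VV[2][2]++ -> VV[2]=[0, 0, 5], msg_vec=[0, 0, 5]; VV[1]=max(VV[1],msg_vec) then VV[1][1]++ -> VV[1]=[0, 2, 5]
Event 1 stamp: [0, 0, 1]
Event 2 stamp: [0, 0, 2]
[0, 0, 1] <= [0, 0, 2]? True
[0, 0, 2] <= [0, 0, 1]? False
Relation: before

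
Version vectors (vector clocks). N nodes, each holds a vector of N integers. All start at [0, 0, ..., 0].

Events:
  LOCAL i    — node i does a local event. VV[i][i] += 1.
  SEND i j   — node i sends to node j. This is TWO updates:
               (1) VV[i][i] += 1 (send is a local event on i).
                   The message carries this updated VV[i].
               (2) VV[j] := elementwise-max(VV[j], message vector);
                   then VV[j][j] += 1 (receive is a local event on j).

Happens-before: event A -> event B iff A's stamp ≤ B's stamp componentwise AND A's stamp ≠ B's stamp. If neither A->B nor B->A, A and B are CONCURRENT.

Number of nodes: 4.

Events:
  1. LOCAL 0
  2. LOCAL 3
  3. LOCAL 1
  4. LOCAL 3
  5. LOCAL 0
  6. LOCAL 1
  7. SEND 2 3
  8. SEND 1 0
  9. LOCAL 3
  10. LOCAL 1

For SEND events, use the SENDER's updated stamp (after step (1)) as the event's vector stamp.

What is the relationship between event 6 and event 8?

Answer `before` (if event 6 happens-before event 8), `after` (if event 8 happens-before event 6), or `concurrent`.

Initial: VV[0]=[0, 0, 0, 0]
Initial: VV[1]=[0, 0, 0, 0]
Initial: VV[2]=[0, 0, 0, 0]
Initial: VV[3]=[0, 0, 0, 0]
Event 1: LOCAL 0: VV[0][0]++ -> VV[0]=[1, 0, 0, 0]
Event 2: LOCAL 3: VV[3][3]++ -> VV[3]=[0, 0, 0, 1]
Event 3: LOCAL 1: VV[1][1]++ -> VV[1]=[0, 1, 0, 0]
Event 4: LOCAL 3: VV[3][3]++ -> VV[3]=[0, 0, 0, 2]
Event 5: LOCAL 0: VV[0][0]++ -> VV[0]=[2, 0, 0, 0]
Event 6: LOCAL 1: VV[1][1]++ -> VV[1]=[0, 2, 0, 0]
Event 7: SEND 2->3: VV[2][2]++ -> VV[2]=[0, 0, 1, 0], msg_vec=[0, 0, 1, 0]; VV[3]=max(VV[3],msg_vec) then VV[3][3]++ -> VV[3]=[0, 0, 1, 3]
Event 8: SEND 1->0: VV[1][1]++ -> VV[1]=[0, 3, 0, 0], msg_vec=[0, 3, 0, 0]; VV[0]=max(VV[0],msg_vec) then VV[0][0]++ -> VV[0]=[3, 3, 0, 0]
Event 9: LOCAL 3: VV[3][3]++ -> VV[3]=[0, 0, 1, 4]
Event 10: LOCAL 1: VV[1][1]++ -> VV[1]=[0, 4, 0, 0]
Event 6 stamp: [0, 2, 0, 0]
Event 8 stamp: [0, 3, 0, 0]
[0, 2, 0, 0] <= [0, 3, 0, 0]? True
[0, 3, 0, 0] <= [0, 2, 0, 0]? False
Relation: before

Answer: before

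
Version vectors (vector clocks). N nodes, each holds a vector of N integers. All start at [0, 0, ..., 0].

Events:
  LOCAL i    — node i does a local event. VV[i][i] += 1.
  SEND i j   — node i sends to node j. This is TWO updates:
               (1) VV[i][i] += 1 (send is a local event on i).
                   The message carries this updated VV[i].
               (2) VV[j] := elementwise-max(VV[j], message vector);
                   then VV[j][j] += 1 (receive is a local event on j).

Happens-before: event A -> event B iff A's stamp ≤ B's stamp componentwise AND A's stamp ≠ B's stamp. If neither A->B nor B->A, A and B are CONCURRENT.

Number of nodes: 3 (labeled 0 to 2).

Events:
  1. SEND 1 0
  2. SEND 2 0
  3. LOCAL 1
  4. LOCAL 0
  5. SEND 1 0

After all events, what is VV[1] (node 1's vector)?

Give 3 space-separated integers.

Initial: VV[0]=[0, 0, 0]
Initial: VV[1]=[0, 0, 0]
Initial: VV[2]=[0, 0, 0]
Event 1: SEND 1->0: VV[1][1]++ -> VV[1]=[0, 1, 0], msg_vec=[0, 1, 0]; VV[0]=max(VV[0],msg_vec) then VV[0][0]++ -> VV[0]=[1, 1, 0]
Event 2: SEND 2->0: VV[2][2]++ -> VV[2]=[0, 0, 1], msg_vec=[0, 0, 1]; VV[0]=max(VV[0],msg_vec) then VV[0][0]++ -> VV[0]=[2, 1, 1]
Event 3: LOCAL 1: VV[1][1]++ -> VV[1]=[0, 2, 0]
Event 4: LOCAL 0: VV[0][0]++ -> VV[0]=[3, 1, 1]
Event 5: SEND 1->0: VV[1][1]++ -> VV[1]=[0, 3, 0], msg_vec=[0, 3, 0]; VV[0]=max(VV[0],msg_vec) then VV[0][0]++ -> VV[0]=[4, 3, 1]
Final vectors: VV[0]=[4, 3, 1]; VV[1]=[0, 3, 0]; VV[2]=[0, 0, 1]

Answer: 0 3 0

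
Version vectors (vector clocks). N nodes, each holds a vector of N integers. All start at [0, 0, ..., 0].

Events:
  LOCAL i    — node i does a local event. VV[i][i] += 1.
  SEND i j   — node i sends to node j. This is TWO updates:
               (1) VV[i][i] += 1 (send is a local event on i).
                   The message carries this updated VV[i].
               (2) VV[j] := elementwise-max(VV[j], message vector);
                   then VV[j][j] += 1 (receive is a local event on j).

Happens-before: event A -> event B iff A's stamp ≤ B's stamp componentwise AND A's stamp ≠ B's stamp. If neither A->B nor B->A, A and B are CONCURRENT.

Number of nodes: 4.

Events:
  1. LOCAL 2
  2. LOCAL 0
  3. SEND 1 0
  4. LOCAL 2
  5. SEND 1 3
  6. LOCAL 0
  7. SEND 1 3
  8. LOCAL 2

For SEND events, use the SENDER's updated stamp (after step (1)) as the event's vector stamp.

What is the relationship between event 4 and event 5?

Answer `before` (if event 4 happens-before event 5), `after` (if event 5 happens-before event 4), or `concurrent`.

Initial: VV[0]=[0, 0, 0, 0]
Initial: VV[1]=[0, 0, 0, 0]
Initial: VV[2]=[0, 0, 0, 0]
Initial: VV[3]=[0, 0, 0, 0]
Event 1: LOCAL 2: VV[2][2]++ -> VV[2]=[0, 0, 1, 0]
Event 2: LOCAL 0: VV[0][0]++ -> VV[0]=[1, 0, 0, 0]
Event 3: SEND 1->0: VV[1][1]++ -> VV[1]=[0, 1, 0, 0], msg_vec=[0, 1, 0, 0]; VV[0]=max(VV[0],msg_vec) then VV[0][0]++ -> VV[0]=[2, 1, 0, 0]
Event 4: LOCAL 2: VV[2][2]++ -> VV[2]=[0, 0, 2, 0]
Event 5: SEND 1->3: VV[1][1]++ -> VV[1]=[0, 2, 0, 0], msg_vec=[0, 2, 0, 0]; VV[3]=max(VV[3],msg_vec) then VV[3][3]++ -> VV[3]=[0, 2, 0, 1]
Event 6: LOCAL 0: VV[0][0]++ -> VV[0]=[3, 1, 0, 0]
Event 7: SEND 1->3: VV[1][1]++ -> VV[1]=[0, 3, 0, 0], msg_vec=[0, 3, 0, 0]; VV[3]=max(VV[3],msg_vec) then VV[3][3]++ -> VV[3]=[0, 3, 0, 2]
Event 8: LOCAL 2: VV[2][2]++ -> VV[2]=[0, 0, 3, 0]
Event 4 stamp: [0, 0, 2, 0]
Event 5 stamp: [0, 2, 0, 0]
[0, 0, 2, 0] <= [0, 2, 0, 0]? False
[0, 2, 0, 0] <= [0, 0, 2, 0]? False
Relation: concurrent

Answer: concurrent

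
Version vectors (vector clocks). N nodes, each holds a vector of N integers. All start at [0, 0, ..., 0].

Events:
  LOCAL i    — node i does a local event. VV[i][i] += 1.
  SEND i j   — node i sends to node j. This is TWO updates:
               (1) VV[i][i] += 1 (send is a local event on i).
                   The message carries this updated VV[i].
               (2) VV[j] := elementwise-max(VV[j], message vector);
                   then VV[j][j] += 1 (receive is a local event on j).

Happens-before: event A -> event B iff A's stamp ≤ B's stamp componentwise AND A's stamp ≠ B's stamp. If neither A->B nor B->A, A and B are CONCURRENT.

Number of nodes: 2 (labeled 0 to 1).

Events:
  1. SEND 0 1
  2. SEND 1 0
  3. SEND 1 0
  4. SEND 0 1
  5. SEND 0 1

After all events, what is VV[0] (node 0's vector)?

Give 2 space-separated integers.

Answer: 5 3

Derivation:
Initial: VV[0]=[0, 0]
Initial: VV[1]=[0, 0]
Event 1: SEND 0->1: VV[0][0]++ -> VV[0]=[1, 0], msg_vec=[1, 0]; VV[1]=max(VV[1],msg_vec) then VV[1][1]++ -> VV[1]=[1, 1]
Event 2: SEND 1->0: VV[1][1]++ -> VV[1]=[1, 2], msg_vec=[1, 2]; VV[0]=max(VV[0],msg_vec) then VV[0][0]++ -> VV[0]=[2, 2]
Event 3: SEND 1->0: VV[1][1]++ -> VV[1]=[1, 3], msg_vec=[1, 3]; VV[0]=max(VV[0],msg_vec) then VV[0][0]++ -> VV[0]=[3, 3]
Event 4: SEND 0->1: VV[0][0]++ -> VV[0]=[4, 3], msg_vec=[4, 3]; VV[1]=max(VV[1],msg_vec) then VV[1][1]++ -> VV[1]=[4, 4]
Event 5: SEND 0->1: VV[0][0]++ -> VV[0]=[5, 3], msg_vec=[5, 3]; VV[1]=max(VV[1],msg_vec) then VV[1][1]++ -> VV[1]=[5, 5]
Final vectors: VV[0]=[5, 3]; VV[1]=[5, 5]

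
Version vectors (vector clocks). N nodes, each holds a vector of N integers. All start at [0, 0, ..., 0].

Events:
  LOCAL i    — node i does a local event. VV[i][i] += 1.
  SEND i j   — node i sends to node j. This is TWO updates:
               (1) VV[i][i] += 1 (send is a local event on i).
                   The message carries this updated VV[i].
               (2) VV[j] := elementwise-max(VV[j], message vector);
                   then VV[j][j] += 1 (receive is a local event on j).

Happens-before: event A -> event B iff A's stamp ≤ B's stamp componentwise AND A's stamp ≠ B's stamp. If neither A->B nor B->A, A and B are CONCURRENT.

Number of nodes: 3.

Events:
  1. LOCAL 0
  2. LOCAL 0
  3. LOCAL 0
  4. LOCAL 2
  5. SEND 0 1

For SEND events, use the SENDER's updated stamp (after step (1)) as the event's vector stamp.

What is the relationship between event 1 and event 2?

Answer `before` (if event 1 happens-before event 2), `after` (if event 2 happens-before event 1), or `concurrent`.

Initial: VV[0]=[0, 0, 0]
Initial: VV[1]=[0, 0, 0]
Initial: VV[2]=[0, 0, 0]
Event 1: LOCAL 0: VV[0][0]++ -> VV[0]=[1, 0, 0]
Event 2: LOCAL 0: VV[0][0]++ -> VV[0]=[2, 0, 0]
Event 3: LOCAL 0: VV[0][0]++ -> VV[0]=[3, 0, 0]
Event 4: LOCAL 2: VV[2][2]++ -> VV[2]=[0, 0, 1]
Event 5: SEND 0->1: VV[0][0]++ -> VV[0]=[4, 0, 0], msg_vec=[4, 0, 0]; VV[1]=max(VV[1],msg_vec) then VV[1][1]++ -> VV[1]=[4, 1, 0]
Event 1 stamp: [1, 0, 0]
Event 2 stamp: [2, 0, 0]
[1, 0, 0] <= [2, 0, 0]? True
[2, 0, 0] <= [1, 0, 0]? False
Relation: before

Answer: before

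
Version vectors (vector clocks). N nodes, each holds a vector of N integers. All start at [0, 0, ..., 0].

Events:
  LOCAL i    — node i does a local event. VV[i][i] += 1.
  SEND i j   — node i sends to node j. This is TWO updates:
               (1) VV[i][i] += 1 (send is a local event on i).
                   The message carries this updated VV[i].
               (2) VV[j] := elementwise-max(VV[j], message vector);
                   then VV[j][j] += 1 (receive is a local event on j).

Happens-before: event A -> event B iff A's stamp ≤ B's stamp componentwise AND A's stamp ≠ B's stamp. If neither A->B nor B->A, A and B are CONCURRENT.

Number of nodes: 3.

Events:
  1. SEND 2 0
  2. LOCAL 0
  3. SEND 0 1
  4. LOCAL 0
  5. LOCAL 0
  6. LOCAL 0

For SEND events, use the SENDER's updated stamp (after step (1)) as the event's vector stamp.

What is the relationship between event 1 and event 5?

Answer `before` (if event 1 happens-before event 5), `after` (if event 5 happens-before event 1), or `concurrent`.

Answer: before

Derivation:
Initial: VV[0]=[0, 0, 0]
Initial: VV[1]=[0, 0, 0]
Initial: VV[2]=[0, 0, 0]
Event 1: SEND 2->0: VV[2][2]++ -> VV[2]=[0, 0, 1], msg_vec=[0, 0, 1]; VV[0]=max(VV[0],msg_vec) then VV[0][0]++ -> VV[0]=[1, 0, 1]
Event 2: LOCAL 0: VV[0][0]++ -> VV[0]=[2, 0, 1]
Event 3: SEND 0->1: VV[0][0]++ -> VV[0]=[3, 0, 1], msg_vec=[3, 0, 1]; VV[1]=max(VV[1],msg_vec) then VV[1][1]++ -> VV[1]=[3, 1, 1]
Event 4: LOCAL 0: VV[0][0]++ -> VV[0]=[4, 0, 1]
Event 5: LOCAL 0: VV[0][0]++ -> VV[0]=[5, 0, 1]
Event 6: LOCAL 0: VV[0][0]++ -> VV[0]=[6, 0, 1]
Event 1 stamp: [0, 0, 1]
Event 5 stamp: [5, 0, 1]
[0, 0, 1] <= [5, 0, 1]? True
[5, 0, 1] <= [0, 0, 1]? False
Relation: before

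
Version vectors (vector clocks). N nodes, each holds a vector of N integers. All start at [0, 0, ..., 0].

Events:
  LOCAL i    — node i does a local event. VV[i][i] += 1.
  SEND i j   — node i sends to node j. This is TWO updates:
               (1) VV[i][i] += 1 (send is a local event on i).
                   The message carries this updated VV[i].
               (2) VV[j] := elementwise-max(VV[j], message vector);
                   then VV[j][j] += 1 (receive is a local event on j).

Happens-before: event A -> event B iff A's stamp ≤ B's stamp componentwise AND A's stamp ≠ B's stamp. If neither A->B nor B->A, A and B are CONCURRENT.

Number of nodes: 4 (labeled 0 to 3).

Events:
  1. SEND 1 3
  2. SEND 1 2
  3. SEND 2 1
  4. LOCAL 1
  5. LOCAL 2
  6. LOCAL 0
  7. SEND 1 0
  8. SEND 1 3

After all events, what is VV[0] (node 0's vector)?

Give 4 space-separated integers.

Initial: VV[0]=[0, 0, 0, 0]
Initial: VV[1]=[0, 0, 0, 0]
Initial: VV[2]=[0, 0, 0, 0]
Initial: VV[3]=[0, 0, 0, 0]
Event 1: SEND 1->3: VV[1][1]++ -> VV[1]=[0, 1, 0, 0], msg_vec=[0, 1, 0, 0]; VV[3]=max(VV[3],msg_vec) then VV[3][3]++ -> VV[3]=[0, 1, 0, 1]
Event 2: SEND 1->2: VV[1][1]++ -> VV[1]=[0, 2, 0, 0], msg_vec=[0, 2, 0, 0]; VV[2]=max(VV[2],msg_vec) then VV[2][2]++ -> VV[2]=[0, 2, 1, 0]
Event 3: SEND 2->1: VV[2][2]++ -> VV[2]=[0, 2, 2, 0], msg_vec=[0, 2, 2, 0]; VV[1]=max(VV[1],msg_vec) then VV[1][1]++ -> VV[1]=[0, 3, 2, 0]
Event 4: LOCAL 1: VV[1][1]++ -> VV[1]=[0, 4, 2, 0]
Event 5: LOCAL 2: VV[2][2]++ -> VV[2]=[0, 2, 3, 0]
Event 6: LOCAL 0: VV[0][0]++ -> VV[0]=[1, 0, 0, 0]
Event 7: SEND 1->0: VV[1][1]++ -> VV[1]=[0, 5, 2, 0], msg_vec=[0, 5, 2, 0]; VV[0]=max(VV[0],msg_vec) then VV[0][0]++ -> VV[0]=[2, 5, 2, 0]
Event 8: SEND 1->3: VV[1][1]++ -> VV[1]=[0, 6, 2, 0], msg_vec=[0, 6, 2, 0]; VV[3]=max(VV[3],msg_vec) then VV[3][3]++ -> VV[3]=[0, 6, 2, 2]
Final vectors: VV[0]=[2, 5, 2, 0]; VV[1]=[0, 6, 2, 0]; VV[2]=[0, 2, 3, 0]; VV[3]=[0, 6, 2, 2]

Answer: 2 5 2 0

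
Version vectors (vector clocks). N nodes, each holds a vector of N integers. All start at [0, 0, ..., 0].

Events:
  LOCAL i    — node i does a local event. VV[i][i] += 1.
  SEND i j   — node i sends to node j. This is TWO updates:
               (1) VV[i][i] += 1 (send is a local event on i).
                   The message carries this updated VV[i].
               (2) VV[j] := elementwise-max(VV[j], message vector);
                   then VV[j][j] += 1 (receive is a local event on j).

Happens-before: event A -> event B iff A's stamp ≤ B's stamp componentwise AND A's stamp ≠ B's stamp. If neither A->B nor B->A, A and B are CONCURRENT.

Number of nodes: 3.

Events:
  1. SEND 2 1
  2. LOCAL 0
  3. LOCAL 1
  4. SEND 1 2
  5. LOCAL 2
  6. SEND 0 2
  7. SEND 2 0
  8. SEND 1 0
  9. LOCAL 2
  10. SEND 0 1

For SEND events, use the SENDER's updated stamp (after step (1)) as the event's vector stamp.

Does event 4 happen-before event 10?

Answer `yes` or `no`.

Answer: yes

Derivation:
Initial: VV[0]=[0, 0, 0]
Initial: VV[1]=[0, 0, 0]
Initial: VV[2]=[0, 0, 0]
Event 1: SEND 2->1: VV[2][2]++ -> VV[2]=[0, 0, 1], msg_vec=[0, 0, 1]; VV[1]=max(VV[1],msg_vec) then VV[1][1]++ -> VV[1]=[0, 1, 1]
Event 2: LOCAL 0: VV[0][0]++ -> VV[0]=[1, 0, 0]
Event 3: LOCAL 1: VV[1][1]++ -> VV[1]=[0, 2, 1]
Event 4: SEND 1->2: VV[1][1]++ -> VV[1]=[0, 3, 1], msg_vec=[0, 3, 1]; VV[2]=max(VV[2],msg_vec) then VV[2][2]++ -> VV[2]=[0, 3, 2]
Event 5: LOCAL 2: VV[2][2]++ -> VV[2]=[0, 3, 3]
Event 6: SEND 0->2: VV[0][0]++ -> VV[0]=[2, 0, 0], msg_vec=[2, 0, 0]; VV[2]=max(VV[2],msg_vec) then VV[2][2]++ -> VV[2]=[2, 3, 4]
Event 7: SEND 2->0: VV[2][2]++ -> VV[2]=[2, 3, 5], msg_vec=[2, 3, 5]; VV[0]=max(VV[0],msg_vec) then VV[0][0]++ -> VV[0]=[3, 3, 5]
Event 8: SEND 1->0: VV[1][1]++ -> VV[1]=[0, 4, 1], msg_vec=[0, 4, 1]; VV[0]=max(VV[0],msg_vec) then VV[0][0]++ -> VV[0]=[4, 4, 5]
Event 9: LOCAL 2: VV[2][2]++ -> VV[2]=[2, 3, 6]
Event 10: SEND 0->1: VV[0][0]++ -> VV[0]=[5, 4, 5], msg_vec=[5, 4, 5]; VV[1]=max(VV[1],msg_vec) then VV[1][1]++ -> VV[1]=[5, 5, 5]
Event 4 stamp: [0, 3, 1]
Event 10 stamp: [5, 4, 5]
[0, 3, 1] <= [5, 4, 5]? True. Equal? False. Happens-before: True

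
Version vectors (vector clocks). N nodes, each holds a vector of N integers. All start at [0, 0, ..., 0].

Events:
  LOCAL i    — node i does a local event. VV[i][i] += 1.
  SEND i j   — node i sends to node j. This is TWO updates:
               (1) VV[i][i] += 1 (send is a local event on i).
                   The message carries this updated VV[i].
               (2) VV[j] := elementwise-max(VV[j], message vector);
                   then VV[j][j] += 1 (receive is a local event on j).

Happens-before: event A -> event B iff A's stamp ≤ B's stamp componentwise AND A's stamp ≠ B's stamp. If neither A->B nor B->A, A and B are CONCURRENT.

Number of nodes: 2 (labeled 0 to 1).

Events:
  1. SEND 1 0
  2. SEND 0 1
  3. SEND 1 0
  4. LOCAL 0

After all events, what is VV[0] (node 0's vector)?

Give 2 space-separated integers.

Answer: 4 3

Derivation:
Initial: VV[0]=[0, 0]
Initial: VV[1]=[0, 0]
Event 1: SEND 1->0: VV[1][1]++ -> VV[1]=[0, 1], msg_vec=[0, 1]; VV[0]=max(VV[0],msg_vec) then VV[0][0]++ -> VV[0]=[1, 1]
Event 2: SEND 0->1: VV[0][0]++ -> VV[0]=[2, 1], msg_vec=[2, 1]; VV[1]=max(VV[1],msg_vec) then VV[1][1]++ -> VV[1]=[2, 2]
Event 3: SEND 1->0: VV[1][1]++ -> VV[1]=[2, 3], msg_vec=[2, 3]; VV[0]=max(VV[0],msg_vec) then VV[0][0]++ -> VV[0]=[3, 3]
Event 4: LOCAL 0: VV[0][0]++ -> VV[0]=[4, 3]
Final vectors: VV[0]=[4, 3]; VV[1]=[2, 3]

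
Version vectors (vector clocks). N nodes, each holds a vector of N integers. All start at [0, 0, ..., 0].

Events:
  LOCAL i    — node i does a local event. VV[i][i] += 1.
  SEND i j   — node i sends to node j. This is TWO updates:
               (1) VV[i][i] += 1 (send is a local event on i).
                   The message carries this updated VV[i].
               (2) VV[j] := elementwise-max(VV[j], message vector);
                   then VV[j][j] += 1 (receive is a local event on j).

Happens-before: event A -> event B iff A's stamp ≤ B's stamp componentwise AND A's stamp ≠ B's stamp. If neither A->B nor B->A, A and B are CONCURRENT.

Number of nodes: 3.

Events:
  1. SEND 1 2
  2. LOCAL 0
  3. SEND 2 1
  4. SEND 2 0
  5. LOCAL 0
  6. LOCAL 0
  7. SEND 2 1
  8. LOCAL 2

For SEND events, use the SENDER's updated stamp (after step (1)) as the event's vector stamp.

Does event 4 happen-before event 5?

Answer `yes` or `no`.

Initial: VV[0]=[0, 0, 0]
Initial: VV[1]=[0, 0, 0]
Initial: VV[2]=[0, 0, 0]
Event 1: SEND 1->2: VV[1][1]++ -> VV[1]=[0, 1, 0], msg_vec=[0, 1, 0]; VV[2]=max(VV[2],msg_vec) then VV[2][2]++ -> VV[2]=[0, 1, 1]
Event 2: LOCAL 0: VV[0][0]++ -> VV[0]=[1, 0, 0]
Event 3: SEND 2->1: VV[2][2]++ -> VV[2]=[0, 1, 2], msg_vec=[0, 1, 2]; VV[1]=max(VV[1],msg_vec) then VV[1][1]++ -> VV[1]=[0, 2, 2]
Event 4: SEND 2->0: VV[2][2]++ -> VV[2]=[0, 1, 3], msg_vec=[0, 1, 3]; VV[0]=max(VV[0],msg_vec) then VV[0][0]++ -> VV[0]=[2, 1, 3]
Event 5: LOCAL 0: VV[0][0]++ -> VV[0]=[3, 1, 3]
Event 6: LOCAL 0: VV[0][0]++ -> VV[0]=[4, 1, 3]
Event 7: SEND 2->1: VV[2][2]++ -> VV[2]=[0, 1, 4], msg_vec=[0, 1, 4]; VV[1]=max(VV[1],msg_vec) then VV[1][1]++ -> VV[1]=[0, 3, 4]
Event 8: LOCAL 2: VV[2][2]++ -> VV[2]=[0, 1, 5]
Event 4 stamp: [0, 1, 3]
Event 5 stamp: [3, 1, 3]
[0, 1, 3] <= [3, 1, 3]? True. Equal? False. Happens-before: True

Answer: yes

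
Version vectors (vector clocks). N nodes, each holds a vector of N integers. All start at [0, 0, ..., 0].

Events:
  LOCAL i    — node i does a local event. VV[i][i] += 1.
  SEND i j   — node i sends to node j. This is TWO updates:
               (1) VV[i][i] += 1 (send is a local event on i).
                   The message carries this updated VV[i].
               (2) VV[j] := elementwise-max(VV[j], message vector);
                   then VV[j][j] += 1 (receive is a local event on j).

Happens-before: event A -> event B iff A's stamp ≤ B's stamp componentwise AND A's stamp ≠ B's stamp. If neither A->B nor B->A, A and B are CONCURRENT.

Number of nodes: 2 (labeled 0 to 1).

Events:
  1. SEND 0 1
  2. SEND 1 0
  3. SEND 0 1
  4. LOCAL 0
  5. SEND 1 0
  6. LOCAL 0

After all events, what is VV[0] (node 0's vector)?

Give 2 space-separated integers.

Answer: 6 4

Derivation:
Initial: VV[0]=[0, 0]
Initial: VV[1]=[0, 0]
Event 1: SEND 0->1: VV[0][0]++ -> VV[0]=[1, 0], msg_vec=[1, 0]; VV[1]=max(VV[1],msg_vec) then VV[1][1]++ -> VV[1]=[1, 1]
Event 2: SEND 1->0: VV[1][1]++ -> VV[1]=[1, 2], msg_vec=[1, 2]; VV[0]=max(VV[0],msg_vec) then VV[0][0]++ -> VV[0]=[2, 2]
Event 3: SEND 0->1: VV[0][0]++ -> VV[0]=[3, 2], msg_vec=[3, 2]; VV[1]=max(VV[1],msg_vec) then VV[1][1]++ -> VV[1]=[3, 3]
Event 4: LOCAL 0: VV[0][0]++ -> VV[0]=[4, 2]
Event 5: SEND 1->0: VV[1][1]++ -> VV[1]=[3, 4], msg_vec=[3, 4]; VV[0]=max(VV[0],msg_vec) then VV[0][0]++ -> VV[0]=[5, 4]
Event 6: LOCAL 0: VV[0][0]++ -> VV[0]=[6, 4]
Final vectors: VV[0]=[6, 4]; VV[1]=[3, 4]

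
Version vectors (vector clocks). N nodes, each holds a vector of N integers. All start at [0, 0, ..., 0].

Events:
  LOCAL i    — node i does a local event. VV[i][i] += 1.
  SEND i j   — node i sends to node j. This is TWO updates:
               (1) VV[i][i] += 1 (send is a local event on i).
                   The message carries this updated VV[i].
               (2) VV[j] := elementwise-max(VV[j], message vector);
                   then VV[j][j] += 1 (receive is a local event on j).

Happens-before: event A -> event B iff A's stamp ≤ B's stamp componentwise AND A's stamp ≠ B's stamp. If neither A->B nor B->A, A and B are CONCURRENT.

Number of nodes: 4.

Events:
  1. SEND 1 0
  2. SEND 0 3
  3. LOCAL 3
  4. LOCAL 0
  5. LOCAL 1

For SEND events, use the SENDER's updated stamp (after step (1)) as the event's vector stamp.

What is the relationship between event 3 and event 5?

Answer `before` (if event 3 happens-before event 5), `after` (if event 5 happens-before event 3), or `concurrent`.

Answer: concurrent

Derivation:
Initial: VV[0]=[0, 0, 0, 0]
Initial: VV[1]=[0, 0, 0, 0]
Initial: VV[2]=[0, 0, 0, 0]
Initial: VV[3]=[0, 0, 0, 0]
Event 1: SEND 1->0: VV[1][1]++ -> VV[1]=[0, 1, 0, 0], msg_vec=[0, 1, 0, 0]; VV[0]=max(VV[0],msg_vec) then VV[0][0]++ -> VV[0]=[1, 1, 0, 0]
Event 2: SEND 0->3: VV[0][0]++ -> VV[0]=[2, 1, 0, 0], msg_vec=[2, 1, 0, 0]; VV[3]=max(VV[3],msg_vec) then VV[3][3]++ -> VV[3]=[2, 1, 0, 1]
Event 3: LOCAL 3: VV[3][3]++ -> VV[3]=[2, 1, 0, 2]
Event 4: LOCAL 0: VV[0][0]++ -> VV[0]=[3, 1, 0, 0]
Event 5: LOCAL 1: VV[1][1]++ -> VV[1]=[0, 2, 0, 0]
Event 3 stamp: [2, 1, 0, 2]
Event 5 stamp: [0, 2, 0, 0]
[2, 1, 0, 2] <= [0, 2, 0, 0]? False
[0, 2, 0, 0] <= [2, 1, 0, 2]? False
Relation: concurrent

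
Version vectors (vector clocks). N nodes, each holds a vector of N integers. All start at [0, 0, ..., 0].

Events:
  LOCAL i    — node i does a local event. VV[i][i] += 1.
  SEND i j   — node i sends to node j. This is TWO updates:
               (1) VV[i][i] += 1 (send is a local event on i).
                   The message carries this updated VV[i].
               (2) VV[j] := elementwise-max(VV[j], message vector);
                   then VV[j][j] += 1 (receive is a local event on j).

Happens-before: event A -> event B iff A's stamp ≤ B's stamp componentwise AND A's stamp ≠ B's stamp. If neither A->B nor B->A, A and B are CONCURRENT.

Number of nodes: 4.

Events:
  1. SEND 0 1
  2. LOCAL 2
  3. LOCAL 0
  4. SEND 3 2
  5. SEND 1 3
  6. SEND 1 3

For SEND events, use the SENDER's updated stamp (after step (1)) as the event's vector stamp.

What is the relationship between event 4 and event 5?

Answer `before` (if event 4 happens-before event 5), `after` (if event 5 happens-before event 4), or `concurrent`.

Initial: VV[0]=[0, 0, 0, 0]
Initial: VV[1]=[0, 0, 0, 0]
Initial: VV[2]=[0, 0, 0, 0]
Initial: VV[3]=[0, 0, 0, 0]
Event 1: SEND 0->1: VV[0][0]++ -> VV[0]=[1, 0, 0, 0], msg_vec=[1, 0, 0, 0]; VV[1]=max(VV[1],msg_vec) then VV[1][1]++ -> VV[1]=[1, 1, 0, 0]
Event 2: LOCAL 2: VV[2][2]++ -> VV[2]=[0, 0, 1, 0]
Event 3: LOCAL 0: VV[0][0]++ -> VV[0]=[2, 0, 0, 0]
Event 4: SEND 3->2: VV[3][3]++ -> VV[3]=[0, 0, 0, 1], msg_vec=[0, 0, 0, 1]; VV[2]=max(VV[2],msg_vec) then VV[2][2]++ -> VV[2]=[0, 0, 2, 1]
Event 5: SEND 1->3: VV[1][1]++ -> VV[1]=[1, 2, 0, 0], msg_vec=[1, 2, 0, 0]; VV[3]=max(VV[3],msg_vec) then VV[3][3]++ -> VV[3]=[1, 2, 0, 2]
Event 6: SEND 1->3: VV[1][1]++ -> VV[1]=[1, 3, 0, 0], msg_vec=[1, 3, 0, 0]; VV[3]=max(VV[3],msg_vec) then VV[3][3]++ -> VV[3]=[1, 3, 0, 3]
Event 4 stamp: [0, 0, 0, 1]
Event 5 stamp: [1, 2, 0, 0]
[0, 0, 0, 1] <= [1, 2, 0, 0]? False
[1, 2, 0, 0] <= [0, 0, 0, 1]? False
Relation: concurrent

Answer: concurrent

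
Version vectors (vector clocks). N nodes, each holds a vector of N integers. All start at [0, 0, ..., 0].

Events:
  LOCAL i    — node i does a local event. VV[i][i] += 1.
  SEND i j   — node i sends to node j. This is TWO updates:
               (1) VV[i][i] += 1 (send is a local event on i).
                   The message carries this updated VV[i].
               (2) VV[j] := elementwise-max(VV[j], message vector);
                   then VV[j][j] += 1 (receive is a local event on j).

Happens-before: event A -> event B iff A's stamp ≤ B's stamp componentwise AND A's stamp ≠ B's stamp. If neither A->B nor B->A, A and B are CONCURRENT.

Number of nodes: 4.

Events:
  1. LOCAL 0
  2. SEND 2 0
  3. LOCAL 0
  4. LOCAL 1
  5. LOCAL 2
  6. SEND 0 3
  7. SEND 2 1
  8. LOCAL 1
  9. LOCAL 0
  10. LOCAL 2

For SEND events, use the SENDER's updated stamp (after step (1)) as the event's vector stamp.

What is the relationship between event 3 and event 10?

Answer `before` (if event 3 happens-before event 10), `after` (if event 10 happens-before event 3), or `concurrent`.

Answer: concurrent

Derivation:
Initial: VV[0]=[0, 0, 0, 0]
Initial: VV[1]=[0, 0, 0, 0]
Initial: VV[2]=[0, 0, 0, 0]
Initial: VV[3]=[0, 0, 0, 0]
Event 1: LOCAL 0: VV[0][0]++ -> VV[0]=[1, 0, 0, 0]
Event 2: SEND 2->0: VV[2][2]++ -> VV[2]=[0, 0, 1, 0], msg_vec=[0, 0, 1, 0]; VV[0]=max(VV[0],msg_vec) then VV[0][0]++ -> VV[0]=[2, 0, 1, 0]
Event 3: LOCAL 0: VV[0][0]++ -> VV[0]=[3, 0, 1, 0]
Event 4: LOCAL 1: VV[1][1]++ -> VV[1]=[0, 1, 0, 0]
Event 5: LOCAL 2: VV[2][2]++ -> VV[2]=[0, 0, 2, 0]
Event 6: SEND 0->3: VV[0][0]++ -> VV[0]=[4, 0, 1, 0], msg_vec=[4, 0, 1, 0]; VV[3]=max(VV[3],msg_vec) then VV[3][3]++ -> VV[3]=[4, 0, 1, 1]
Event 7: SEND 2->1: VV[2][2]++ -> VV[2]=[0, 0, 3, 0], msg_vec=[0, 0, 3, 0]; VV[1]=max(VV[1],msg_vec) then VV[1][1]++ -> VV[1]=[0, 2, 3, 0]
Event 8: LOCAL 1: VV[1][1]++ -> VV[1]=[0, 3, 3, 0]
Event 9: LOCAL 0: VV[0][0]++ -> VV[0]=[5, 0, 1, 0]
Event 10: LOCAL 2: VV[2][2]++ -> VV[2]=[0, 0, 4, 0]
Event 3 stamp: [3, 0, 1, 0]
Event 10 stamp: [0, 0, 4, 0]
[3, 0, 1, 0] <= [0, 0, 4, 0]? False
[0, 0, 4, 0] <= [3, 0, 1, 0]? False
Relation: concurrent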